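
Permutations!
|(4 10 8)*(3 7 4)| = |(3 7 4 10 8)| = 5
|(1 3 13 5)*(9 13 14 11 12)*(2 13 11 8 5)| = 30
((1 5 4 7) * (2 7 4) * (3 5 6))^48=((1 6 3 5 2 7))^48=(7)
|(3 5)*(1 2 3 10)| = |(1 2 3 5 10)| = 5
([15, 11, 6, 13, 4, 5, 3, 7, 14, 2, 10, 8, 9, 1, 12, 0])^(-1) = (0 15)(1 13 3 6 2 9 12 14 8 11)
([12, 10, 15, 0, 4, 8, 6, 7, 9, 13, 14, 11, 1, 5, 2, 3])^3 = [10, 2, 0, 1, 4, 13, 6, 7, 5, 8, 15, 11, 14, 9, 3, 12]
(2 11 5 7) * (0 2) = (0 2 11 5 7) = [2, 1, 11, 3, 4, 7, 6, 0, 8, 9, 10, 5]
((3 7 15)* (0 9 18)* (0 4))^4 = (18)(3 7 15)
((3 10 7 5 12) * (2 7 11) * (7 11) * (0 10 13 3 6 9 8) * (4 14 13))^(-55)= (0 10 7 5 12 6 9 8)(2 11)(3 4 14 13)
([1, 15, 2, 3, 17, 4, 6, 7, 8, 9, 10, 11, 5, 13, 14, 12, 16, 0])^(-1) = [17, 0, 2, 3, 5, 12, 6, 7, 8, 9, 10, 11, 15, 13, 14, 1, 16, 4]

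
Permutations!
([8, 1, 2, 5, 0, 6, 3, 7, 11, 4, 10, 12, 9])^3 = (0 12)(4 11)(8 9)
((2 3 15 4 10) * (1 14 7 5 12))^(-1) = (1 12 5 7 14)(2 10 4 15 3)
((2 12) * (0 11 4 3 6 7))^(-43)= ((0 11 4 3 6 7)(2 12))^(-43)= (0 7 6 3 4 11)(2 12)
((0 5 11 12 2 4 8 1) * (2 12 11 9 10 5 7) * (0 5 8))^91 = (12)(0 4 2 7)(1 5 9 10 8)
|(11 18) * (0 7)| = |(0 7)(11 18)| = 2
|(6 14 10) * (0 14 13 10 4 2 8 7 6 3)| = |(0 14 4 2 8 7 6 13 10 3)| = 10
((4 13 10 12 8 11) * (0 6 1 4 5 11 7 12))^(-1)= (0 10 13 4 1 6)(5 11)(7 8 12)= ((0 6 1 4 13 10)(5 11)(7 12 8))^(-1)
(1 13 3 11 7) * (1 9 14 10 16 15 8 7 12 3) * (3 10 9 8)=(1 13)(3 11 12 10 16 15)(7 8)(9 14)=[0, 13, 2, 11, 4, 5, 6, 8, 7, 14, 16, 12, 10, 1, 9, 3, 15]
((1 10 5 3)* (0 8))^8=(10)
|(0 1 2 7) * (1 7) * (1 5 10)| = 4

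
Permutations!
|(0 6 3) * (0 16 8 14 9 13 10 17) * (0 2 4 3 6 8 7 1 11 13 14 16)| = 12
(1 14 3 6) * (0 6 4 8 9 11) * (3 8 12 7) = [6, 14, 2, 4, 12, 5, 1, 3, 9, 11, 10, 0, 7, 13, 8] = (0 6 1 14 8 9 11)(3 4 12 7)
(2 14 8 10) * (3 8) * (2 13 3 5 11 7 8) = [0, 1, 14, 2, 4, 11, 6, 8, 10, 9, 13, 7, 12, 3, 5] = (2 14 5 11 7 8 10 13 3)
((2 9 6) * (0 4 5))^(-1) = (0 5 4)(2 6 9)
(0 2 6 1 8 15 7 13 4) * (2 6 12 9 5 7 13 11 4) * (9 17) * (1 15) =(0 6 15 13 2 12 17 9 5 7 11 4)(1 8) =[6, 8, 12, 3, 0, 7, 15, 11, 1, 5, 10, 4, 17, 2, 14, 13, 16, 9]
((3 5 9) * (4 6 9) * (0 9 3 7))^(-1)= ((0 9 7)(3 5 4 6))^(-1)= (0 7 9)(3 6 4 5)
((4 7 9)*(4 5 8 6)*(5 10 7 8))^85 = ((4 8 6)(7 9 10))^85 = (4 8 6)(7 9 10)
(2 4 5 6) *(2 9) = (2 4 5 6 9) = [0, 1, 4, 3, 5, 6, 9, 7, 8, 2]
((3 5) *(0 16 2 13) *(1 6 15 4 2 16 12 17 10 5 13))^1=((0 12 17 10 5 3 13)(1 6 15 4 2))^1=(0 12 17 10 5 3 13)(1 6 15 4 2)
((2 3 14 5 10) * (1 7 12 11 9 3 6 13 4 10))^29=((1 7 12 11 9 3 14 5)(2 6 13 4 10))^29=(1 3 12 5 9 7 14 11)(2 10 4 13 6)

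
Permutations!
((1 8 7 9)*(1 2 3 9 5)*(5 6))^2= ((1 8 7 6 5)(2 3 9))^2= (1 7 5 8 6)(2 9 3)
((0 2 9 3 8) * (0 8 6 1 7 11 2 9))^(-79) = ((0 9 3 6 1 7 11 2))^(-79) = (0 9 3 6 1 7 11 2)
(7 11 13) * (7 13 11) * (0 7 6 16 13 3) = [7, 1, 2, 0, 4, 5, 16, 6, 8, 9, 10, 11, 12, 3, 14, 15, 13] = (0 7 6 16 13 3)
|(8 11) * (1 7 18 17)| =|(1 7 18 17)(8 11)| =4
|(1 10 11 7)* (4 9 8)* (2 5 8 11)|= |(1 10 2 5 8 4 9 11 7)|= 9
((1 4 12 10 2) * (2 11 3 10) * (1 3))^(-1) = (1 11 10 3 2 12 4)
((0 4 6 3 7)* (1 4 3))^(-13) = ((0 3 7)(1 4 6))^(-13) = (0 7 3)(1 6 4)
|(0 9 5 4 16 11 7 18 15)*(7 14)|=10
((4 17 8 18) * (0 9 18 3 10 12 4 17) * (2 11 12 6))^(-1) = ((0 9 18 17 8 3 10 6 2 11 12 4))^(-1) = (0 4 12 11 2 6 10 3 8 17 18 9)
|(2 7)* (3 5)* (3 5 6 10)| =|(2 7)(3 6 10)| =6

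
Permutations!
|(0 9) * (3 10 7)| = 6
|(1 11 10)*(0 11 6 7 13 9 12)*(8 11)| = |(0 8 11 10 1 6 7 13 9 12)| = 10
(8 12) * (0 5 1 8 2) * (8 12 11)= (0 5 1 12 2)(8 11)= [5, 12, 0, 3, 4, 1, 6, 7, 11, 9, 10, 8, 2]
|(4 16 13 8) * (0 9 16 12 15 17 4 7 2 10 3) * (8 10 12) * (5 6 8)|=18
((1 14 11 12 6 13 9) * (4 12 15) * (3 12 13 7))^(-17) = ((1 14 11 15 4 13 9)(3 12 6 7))^(-17) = (1 4 14 13 11 9 15)(3 7 6 12)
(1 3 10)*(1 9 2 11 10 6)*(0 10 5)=(0 10 9 2 11 5)(1 3 6)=[10, 3, 11, 6, 4, 0, 1, 7, 8, 2, 9, 5]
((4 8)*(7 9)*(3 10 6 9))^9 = ((3 10 6 9 7)(4 8))^9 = (3 7 9 6 10)(4 8)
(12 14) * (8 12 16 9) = [0, 1, 2, 3, 4, 5, 6, 7, 12, 8, 10, 11, 14, 13, 16, 15, 9] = (8 12 14 16 9)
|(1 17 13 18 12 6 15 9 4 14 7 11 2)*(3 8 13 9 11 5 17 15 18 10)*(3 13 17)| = |(1 15 11 2)(3 8 17 9 4 14 7 5)(6 18 12)(10 13)| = 24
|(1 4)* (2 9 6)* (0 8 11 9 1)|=|(0 8 11 9 6 2 1 4)|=8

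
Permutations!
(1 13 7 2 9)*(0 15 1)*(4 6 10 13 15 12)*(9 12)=(0 9)(1 15)(2 12 4 6 10 13 7)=[9, 15, 12, 3, 6, 5, 10, 2, 8, 0, 13, 11, 4, 7, 14, 1]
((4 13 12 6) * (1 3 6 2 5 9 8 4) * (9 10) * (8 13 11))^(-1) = ((1 3 6)(2 5 10 9 13 12)(4 11 8))^(-1) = (1 6 3)(2 12 13 9 10 5)(4 8 11)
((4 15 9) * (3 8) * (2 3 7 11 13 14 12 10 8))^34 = ((2 3)(4 15 9)(7 11 13 14 12 10 8))^34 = (4 15 9)(7 8 10 12 14 13 11)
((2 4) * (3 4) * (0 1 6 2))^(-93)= ((0 1 6 2 3 4))^(-93)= (0 2)(1 3)(4 6)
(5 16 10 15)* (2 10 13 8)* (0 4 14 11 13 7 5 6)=[4, 1, 10, 3, 14, 16, 0, 5, 2, 9, 15, 13, 12, 8, 11, 6, 7]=(0 4 14 11 13 8 2 10 15 6)(5 16 7)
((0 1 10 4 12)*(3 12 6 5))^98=((0 1 10 4 6 5 3 12))^98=(0 10 6 3)(1 4 5 12)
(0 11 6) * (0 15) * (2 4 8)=(0 11 6 15)(2 4 8)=[11, 1, 4, 3, 8, 5, 15, 7, 2, 9, 10, 6, 12, 13, 14, 0]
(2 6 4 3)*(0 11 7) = (0 11 7)(2 6 4 3) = [11, 1, 6, 2, 3, 5, 4, 0, 8, 9, 10, 7]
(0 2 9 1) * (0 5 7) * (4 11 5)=(0 2 9 1 4 11 5 7)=[2, 4, 9, 3, 11, 7, 6, 0, 8, 1, 10, 5]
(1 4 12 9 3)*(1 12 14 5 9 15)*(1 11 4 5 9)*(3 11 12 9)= [0, 5, 2, 9, 14, 1, 6, 7, 8, 11, 10, 4, 15, 13, 3, 12]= (1 5)(3 9 11 4 14)(12 15)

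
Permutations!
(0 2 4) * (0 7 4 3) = (0 2 3)(4 7) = [2, 1, 3, 0, 7, 5, 6, 4]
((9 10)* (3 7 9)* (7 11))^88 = (3 9 11 10 7)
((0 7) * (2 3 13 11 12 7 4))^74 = (0 2 13 12)(3 11 7 4)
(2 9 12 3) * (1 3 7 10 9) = (1 3 2)(7 10 9 12) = [0, 3, 1, 2, 4, 5, 6, 10, 8, 12, 9, 11, 7]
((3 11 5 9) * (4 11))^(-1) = (3 9 5 11 4)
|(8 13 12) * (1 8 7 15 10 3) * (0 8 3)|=14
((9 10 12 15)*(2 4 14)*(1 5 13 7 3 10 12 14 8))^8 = (1 4 14 3 13)(2 10 7 5 8)(9 15 12)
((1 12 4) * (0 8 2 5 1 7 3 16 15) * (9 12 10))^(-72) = (0 9 15 10 16 1 3 5 7 2 4 8 12)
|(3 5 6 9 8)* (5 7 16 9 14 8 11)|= |(3 7 16 9 11 5 6 14 8)|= 9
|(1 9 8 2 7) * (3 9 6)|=|(1 6 3 9 8 2 7)|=7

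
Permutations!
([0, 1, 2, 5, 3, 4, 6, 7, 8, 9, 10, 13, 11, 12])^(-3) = [0, 1, 2, 3, 4, 5, 6, 7, 8, 9, 10, 11, 12, 13]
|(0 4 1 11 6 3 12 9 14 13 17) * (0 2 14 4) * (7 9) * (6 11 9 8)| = 60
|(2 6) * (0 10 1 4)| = 4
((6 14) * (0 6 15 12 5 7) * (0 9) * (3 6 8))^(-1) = (0 9 7 5 12 15 14 6 3 8)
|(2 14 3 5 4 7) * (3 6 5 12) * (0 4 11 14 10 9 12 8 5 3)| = |(0 4 7 2 10 9 12)(3 8 5 11 14 6)| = 42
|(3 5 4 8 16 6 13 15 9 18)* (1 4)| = |(1 4 8 16 6 13 15 9 18 3 5)| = 11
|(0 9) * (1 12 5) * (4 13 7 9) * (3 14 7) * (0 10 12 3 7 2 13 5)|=|(0 4 5 1 3 14 2 13 7 9 10 12)|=12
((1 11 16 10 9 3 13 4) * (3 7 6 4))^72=(16)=((1 11 16 10 9 7 6 4)(3 13))^72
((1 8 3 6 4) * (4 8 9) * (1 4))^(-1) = (1 9)(3 8 6) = ((1 9)(3 6 8))^(-1)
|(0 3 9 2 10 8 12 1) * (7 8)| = |(0 3 9 2 10 7 8 12 1)| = 9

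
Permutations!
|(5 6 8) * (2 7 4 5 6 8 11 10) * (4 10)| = |(2 7 10)(4 5 8 6 11)| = 15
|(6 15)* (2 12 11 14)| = 4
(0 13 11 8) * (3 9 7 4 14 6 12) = (0 13 11 8)(3 9 7 4 14 6 12) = [13, 1, 2, 9, 14, 5, 12, 4, 0, 7, 10, 8, 3, 11, 6]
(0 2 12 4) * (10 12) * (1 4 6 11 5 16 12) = (0 2 10 1 4)(5 16 12 6 11) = [2, 4, 10, 3, 0, 16, 11, 7, 8, 9, 1, 5, 6, 13, 14, 15, 12]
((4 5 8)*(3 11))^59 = (3 11)(4 8 5) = ((3 11)(4 5 8))^59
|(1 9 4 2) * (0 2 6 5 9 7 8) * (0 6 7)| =6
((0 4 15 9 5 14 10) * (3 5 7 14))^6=(0 10 14 7 9 15 4)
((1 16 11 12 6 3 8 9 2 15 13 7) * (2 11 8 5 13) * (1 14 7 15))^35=(1 2 15 13 5 3 6 12 11 9 8 16)(7 14)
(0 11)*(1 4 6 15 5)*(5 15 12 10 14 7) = (15)(0 11)(1 4 6 12 10 14 7 5) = [11, 4, 2, 3, 6, 1, 12, 5, 8, 9, 14, 0, 10, 13, 7, 15]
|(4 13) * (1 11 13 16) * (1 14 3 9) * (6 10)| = |(1 11 13 4 16 14 3 9)(6 10)| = 8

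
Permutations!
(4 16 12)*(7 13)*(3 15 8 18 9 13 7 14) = [0, 1, 2, 15, 16, 5, 6, 7, 18, 13, 10, 11, 4, 14, 3, 8, 12, 17, 9] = (3 15 8 18 9 13 14)(4 16 12)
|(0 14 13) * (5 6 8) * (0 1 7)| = 15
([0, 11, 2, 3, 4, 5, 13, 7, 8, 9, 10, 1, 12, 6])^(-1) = (1 11)(6 13)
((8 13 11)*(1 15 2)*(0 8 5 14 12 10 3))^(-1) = (0 3 10 12 14 5 11 13 8)(1 2 15)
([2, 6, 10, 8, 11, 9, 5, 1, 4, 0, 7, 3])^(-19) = (0 6 10 9 1 2 5 7)(3 8 4 11)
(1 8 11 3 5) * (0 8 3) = (0 8 11)(1 3 5) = [8, 3, 2, 5, 4, 1, 6, 7, 11, 9, 10, 0]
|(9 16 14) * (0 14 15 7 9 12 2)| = 4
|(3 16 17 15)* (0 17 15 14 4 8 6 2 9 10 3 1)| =13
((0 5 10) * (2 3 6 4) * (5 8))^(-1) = ((0 8 5 10)(2 3 6 4))^(-1) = (0 10 5 8)(2 4 6 3)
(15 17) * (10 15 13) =(10 15 17 13) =[0, 1, 2, 3, 4, 5, 6, 7, 8, 9, 15, 11, 12, 10, 14, 17, 16, 13]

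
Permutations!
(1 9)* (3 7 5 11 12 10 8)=(1 9)(3 7 5 11 12 10 8)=[0, 9, 2, 7, 4, 11, 6, 5, 3, 1, 8, 12, 10]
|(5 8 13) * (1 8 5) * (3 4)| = |(1 8 13)(3 4)| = 6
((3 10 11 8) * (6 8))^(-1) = ((3 10 11 6 8))^(-1) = (3 8 6 11 10)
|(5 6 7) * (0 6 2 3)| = 6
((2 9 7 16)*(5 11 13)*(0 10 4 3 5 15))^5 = (0 11 4 15 5 10 13 3)(2 9 7 16)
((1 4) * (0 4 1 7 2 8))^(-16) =((0 4 7 2 8))^(-16) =(0 8 2 7 4)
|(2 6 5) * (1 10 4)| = |(1 10 4)(2 6 5)| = 3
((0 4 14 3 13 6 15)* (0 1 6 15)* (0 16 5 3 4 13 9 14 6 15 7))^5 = (0 7 13)(1 15)(3 16 4 9 5 6 14)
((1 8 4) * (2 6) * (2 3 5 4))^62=((1 8 2 6 3 5 4))^62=(1 4 5 3 6 2 8)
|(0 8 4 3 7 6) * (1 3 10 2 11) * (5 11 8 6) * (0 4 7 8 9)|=6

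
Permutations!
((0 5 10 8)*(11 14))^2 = ((0 5 10 8)(11 14))^2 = (14)(0 10)(5 8)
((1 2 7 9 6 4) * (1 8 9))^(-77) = (1 2 7)(4 6 9 8)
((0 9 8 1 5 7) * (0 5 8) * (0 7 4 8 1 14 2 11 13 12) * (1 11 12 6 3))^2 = ((0 9 7 5 4 8 14 2 12)(1 11 13 6 3))^2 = (0 7 4 14 12 9 5 8 2)(1 13 3 11 6)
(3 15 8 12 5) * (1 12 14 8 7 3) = (1 12 5)(3 15 7)(8 14) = [0, 12, 2, 15, 4, 1, 6, 3, 14, 9, 10, 11, 5, 13, 8, 7]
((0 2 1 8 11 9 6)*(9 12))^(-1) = (0 6 9 12 11 8 1 2)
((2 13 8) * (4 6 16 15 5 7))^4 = (2 13 8)(4 5 16)(6 7 15)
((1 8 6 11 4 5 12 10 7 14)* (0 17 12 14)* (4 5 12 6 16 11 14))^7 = ((0 17 6 14 1 8 16 11 5 4 12 10 7))^7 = (0 11 17 5 6 4 14 12 1 10 8 7 16)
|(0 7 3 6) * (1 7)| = |(0 1 7 3 6)| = 5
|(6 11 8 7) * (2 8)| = 5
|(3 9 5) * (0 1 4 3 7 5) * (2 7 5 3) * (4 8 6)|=9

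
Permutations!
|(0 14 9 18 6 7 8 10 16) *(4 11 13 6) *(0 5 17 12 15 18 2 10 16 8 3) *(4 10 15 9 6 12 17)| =|(0 14 6 7 3)(2 15 18 10 8 16 5 4 11 13 12 9)| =60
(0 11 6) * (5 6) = (0 11 5 6) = [11, 1, 2, 3, 4, 6, 0, 7, 8, 9, 10, 5]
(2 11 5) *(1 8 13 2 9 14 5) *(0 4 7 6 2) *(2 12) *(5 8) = (0 4 7 6 12 2 11 1 5 9 14 8 13) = [4, 5, 11, 3, 7, 9, 12, 6, 13, 14, 10, 1, 2, 0, 8]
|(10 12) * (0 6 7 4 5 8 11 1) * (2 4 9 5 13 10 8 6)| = 36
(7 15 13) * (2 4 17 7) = (2 4 17 7 15 13) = [0, 1, 4, 3, 17, 5, 6, 15, 8, 9, 10, 11, 12, 2, 14, 13, 16, 7]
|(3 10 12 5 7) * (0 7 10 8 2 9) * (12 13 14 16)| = 6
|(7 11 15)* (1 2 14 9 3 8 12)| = 21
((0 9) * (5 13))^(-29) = (0 9)(5 13)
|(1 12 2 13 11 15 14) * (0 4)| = |(0 4)(1 12 2 13 11 15 14)| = 14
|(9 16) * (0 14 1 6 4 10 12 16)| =|(0 14 1 6 4 10 12 16 9)| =9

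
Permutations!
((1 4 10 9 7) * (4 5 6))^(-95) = ((1 5 6 4 10 9 7))^(-95) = (1 4 7 6 9 5 10)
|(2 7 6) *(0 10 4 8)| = 12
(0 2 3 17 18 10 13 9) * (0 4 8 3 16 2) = [0, 1, 16, 17, 8, 5, 6, 7, 3, 4, 13, 11, 12, 9, 14, 15, 2, 18, 10] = (2 16)(3 17 18 10 13 9 4 8)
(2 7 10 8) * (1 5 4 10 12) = (1 5 4 10 8 2 7 12) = [0, 5, 7, 3, 10, 4, 6, 12, 2, 9, 8, 11, 1]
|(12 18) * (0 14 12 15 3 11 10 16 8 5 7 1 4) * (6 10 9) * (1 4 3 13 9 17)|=|(0 14 12 18 15 13 9 6 10 16 8 5 7 4)(1 3 11 17)|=28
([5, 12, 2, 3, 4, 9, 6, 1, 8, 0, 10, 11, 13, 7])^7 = (0 5 9)(1 7 13 12)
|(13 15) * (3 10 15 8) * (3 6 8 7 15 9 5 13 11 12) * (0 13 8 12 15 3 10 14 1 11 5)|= |(0 13 7 3 14 1 11 15 5 8 6 12 10 9)|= 14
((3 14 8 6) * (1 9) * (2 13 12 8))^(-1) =(1 9)(2 14 3 6 8 12 13)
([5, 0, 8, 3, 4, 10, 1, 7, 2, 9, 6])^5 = [0, 1, 8, 3, 4, 5, 6, 7, 2, 9, 10]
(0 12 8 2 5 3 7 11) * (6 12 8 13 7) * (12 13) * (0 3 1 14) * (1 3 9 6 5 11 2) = (0 8 1 14)(2 11 9 6 13 7)(3 5) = [8, 14, 11, 5, 4, 3, 13, 2, 1, 6, 10, 9, 12, 7, 0]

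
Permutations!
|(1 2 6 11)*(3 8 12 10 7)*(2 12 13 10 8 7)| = |(1 12 8 13 10 2 6 11)(3 7)| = 8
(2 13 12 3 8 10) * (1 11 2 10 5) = (1 11 2 13 12 3 8 5) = [0, 11, 13, 8, 4, 1, 6, 7, 5, 9, 10, 2, 3, 12]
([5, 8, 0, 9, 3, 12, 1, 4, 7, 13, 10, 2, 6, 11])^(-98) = (0 7 2 8 11 1 13 6 9 12 3 5 4)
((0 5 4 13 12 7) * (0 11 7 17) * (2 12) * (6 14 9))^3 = ((0 5 4 13 2 12 17)(6 14 9)(7 11))^3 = (0 13 17 4 12 5 2)(7 11)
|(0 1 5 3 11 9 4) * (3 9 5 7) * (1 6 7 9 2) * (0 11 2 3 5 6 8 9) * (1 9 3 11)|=|(0 8 3 2 9 4 1)(5 11 6 7)|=28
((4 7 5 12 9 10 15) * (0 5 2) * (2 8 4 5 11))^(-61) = ((0 11 2)(4 7 8)(5 12 9 10 15))^(-61) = (0 2 11)(4 8 7)(5 15 10 9 12)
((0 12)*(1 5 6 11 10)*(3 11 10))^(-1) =(0 12)(1 10 6 5)(3 11)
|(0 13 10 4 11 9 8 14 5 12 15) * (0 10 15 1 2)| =13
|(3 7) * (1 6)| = |(1 6)(3 7)| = 2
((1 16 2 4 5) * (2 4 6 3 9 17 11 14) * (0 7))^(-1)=(0 7)(1 5 4 16)(2 14 11 17 9 3 6)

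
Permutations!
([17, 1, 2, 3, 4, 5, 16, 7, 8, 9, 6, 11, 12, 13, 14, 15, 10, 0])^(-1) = [17, 1, 2, 3, 4, 5, 10, 7, 8, 9, 16, 11, 12, 13, 14, 15, 6, 0]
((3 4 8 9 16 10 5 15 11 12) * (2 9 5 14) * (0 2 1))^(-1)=((0 2 9 16 10 14 1)(3 4 8 5 15 11 12))^(-1)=(0 1 14 10 16 9 2)(3 12 11 15 5 8 4)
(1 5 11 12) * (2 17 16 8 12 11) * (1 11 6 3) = (1 5 2 17 16 8 12 11 6 3) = [0, 5, 17, 1, 4, 2, 3, 7, 12, 9, 10, 6, 11, 13, 14, 15, 8, 16]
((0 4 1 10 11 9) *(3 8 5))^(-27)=((0 4 1 10 11 9)(3 8 5))^(-27)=(0 10)(1 9)(4 11)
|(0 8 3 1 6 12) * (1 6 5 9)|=15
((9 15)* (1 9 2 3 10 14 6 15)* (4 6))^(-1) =((1 9)(2 3 10 14 4 6 15))^(-1) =(1 9)(2 15 6 4 14 10 3)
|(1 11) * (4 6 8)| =|(1 11)(4 6 8)| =6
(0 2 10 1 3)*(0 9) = (0 2 10 1 3 9) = [2, 3, 10, 9, 4, 5, 6, 7, 8, 0, 1]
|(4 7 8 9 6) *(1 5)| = 10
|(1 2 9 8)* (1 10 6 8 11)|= |(1 2 9 11)(6 8 10)|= 12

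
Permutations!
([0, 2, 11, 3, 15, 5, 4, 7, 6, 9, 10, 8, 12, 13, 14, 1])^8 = (1 2 11 8 6 4 15)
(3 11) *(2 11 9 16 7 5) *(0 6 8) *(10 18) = (0 6 8)(2 11 3 9 16 7 5)(10 18) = [6, 1, 11, 9, 4, 2, 8, 5, 0, 16, 18, 3, 12, 13, 14, 15, 7, 17, 10]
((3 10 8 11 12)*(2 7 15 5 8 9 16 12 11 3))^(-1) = (2 12 16 9 10 3 8 5 15 7)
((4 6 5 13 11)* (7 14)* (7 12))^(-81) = ((4 6 5 13 11)(7 14 12))^(-81) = (14)(4 11 13 5 6)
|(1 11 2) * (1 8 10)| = 5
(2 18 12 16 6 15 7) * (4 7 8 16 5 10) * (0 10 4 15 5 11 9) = (0 10 15 8 16 6 5 4 7 2 18 12 11 9) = [10, 1, 18, 3, 7, 4, 5, 2, 16, 0, 15, 9, 11, 13, 14, 8, 6, 17, 12]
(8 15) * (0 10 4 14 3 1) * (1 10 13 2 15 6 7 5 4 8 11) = [13, 0, 15, 10, 14, 4, 7, 5, 6, 9, 8, 1, 12, 2, 3, 11] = (0 13 2 15 11 1)(3 10 8 6 7 5 4 14)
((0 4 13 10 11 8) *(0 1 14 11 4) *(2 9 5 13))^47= ((1 14 11 8)(2 9 5 13 10 4))^47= (1 8 11 14)(2 4 10 13 5 9)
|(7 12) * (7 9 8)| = |(7 12 9 8)| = 4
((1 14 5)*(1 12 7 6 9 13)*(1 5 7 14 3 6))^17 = (1 7 14 12 5 13 9 6 3)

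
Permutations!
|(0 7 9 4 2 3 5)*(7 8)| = |(0 8 7 9 4 2 3 5)| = 8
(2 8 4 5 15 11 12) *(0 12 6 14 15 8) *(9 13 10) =(0 12 2)(4 5 8)(6 14 15 11)(9 13 10) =[12, 1, 0, 3, 5, 8, 14, 7, 4, 13, 9, 6, 2, 10, 15, 11]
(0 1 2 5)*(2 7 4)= [1, 7, 5, 3, 2, 0, 6, 4]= (0 1 7 4 2 5)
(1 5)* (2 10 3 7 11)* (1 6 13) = (1 5 6 13)(2 10 3 7 11) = [0, 5, 10, 7, 4, 6, 13, 11, 8, 9, 3, 2, 12, 1]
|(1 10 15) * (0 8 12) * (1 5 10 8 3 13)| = |(0 3 13 1 8 12)(5 10 15)| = 6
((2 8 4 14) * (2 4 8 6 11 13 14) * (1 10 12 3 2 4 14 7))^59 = (14)(1 6 10 11 12 13 3 7 2) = ((14)(1 10 12 3 2 6 11 13 7))^59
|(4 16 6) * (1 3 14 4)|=6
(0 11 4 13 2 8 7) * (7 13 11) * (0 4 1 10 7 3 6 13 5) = (0 3 6 13 2 8 5)(1 10 7 4 11) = [3, 10, 8, 6, 11, 0, 13, 4, 5, 9, 7, 1, 12, 2]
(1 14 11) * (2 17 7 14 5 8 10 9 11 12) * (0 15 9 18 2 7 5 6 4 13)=[15, 6, 17, 3, 13, 8, 4, 14, 10, 11, 18, 1, 7, 0, 12, 9, 16, 5, 2]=(0 15 9 11 1 6 4 13)(2 17 5 8 10 18)(7 14 12)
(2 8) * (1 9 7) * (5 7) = (1 9 5 7)(2 8) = [0, 9, 8, 3, 4, 7, 6, 1, 2, 5]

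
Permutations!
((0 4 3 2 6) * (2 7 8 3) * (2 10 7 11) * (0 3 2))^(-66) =(0 6 7)(2 10 11)(3 8 4)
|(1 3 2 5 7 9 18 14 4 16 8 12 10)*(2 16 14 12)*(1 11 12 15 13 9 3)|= |(2 5 7 3 16 8)(4 14)(9 18 15 13)(10 11 12)|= 12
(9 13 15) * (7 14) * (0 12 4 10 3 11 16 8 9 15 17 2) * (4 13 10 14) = (0 12 13 17 2)(3 11 16 8 9 10)(4 14 7) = [12, 1, 0, 11, 14, 5, 6, 4, 9, 10, 3, 16, 13, 17, 7, 15, 8, 2]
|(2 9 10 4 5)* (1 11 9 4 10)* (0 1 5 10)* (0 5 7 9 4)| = |(0 1 11 4 10 5 2)(7 9)| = 14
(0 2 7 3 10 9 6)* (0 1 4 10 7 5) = (0 2 5)(1 4 10 9 6)(3 7) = [2, 4, 5, 7, 10, 0, 1, 3, 8, 6, 9]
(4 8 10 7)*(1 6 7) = (1 6 7 4 8 10) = [0, 6, 2, 3, 8, 5, 7, 4, 10, 9, 1]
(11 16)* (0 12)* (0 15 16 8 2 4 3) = [12, 1, 4, 0, 3, 5, 6, 7, 2, 9, 10, 8, 15, 13, 14, 16, 11] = (0 12 15 16 11 8 2 4 3)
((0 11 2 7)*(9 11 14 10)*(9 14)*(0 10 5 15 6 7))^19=(0 2 11 9)(5 15 6 7 10 14)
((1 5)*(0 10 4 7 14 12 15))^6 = (0 15 12 14 7 4 10)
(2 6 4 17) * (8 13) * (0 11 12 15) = (0 11 12 15)(2 6 4 17)(8 13) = [11, 1, 6, 3, 17, 5, 4, 7, 13, 9, 10, 12, 15, 8, 14, 0, 16, 2]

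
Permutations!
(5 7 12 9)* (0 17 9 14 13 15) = (0 17 9 5 7 12 14 13 15) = [17, 1, 2, 3, 4, 7, 6, 12, 8, 5, 10, 11, 14, 15, 13, 0, 16, 9]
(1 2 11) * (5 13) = [0, 2, 11, 3, 4, 13, 6, 7, 8, 9, 10, 1, 12, 5] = (1 2 11)(5 13)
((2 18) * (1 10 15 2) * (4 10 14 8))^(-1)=((1 14 8 4 10 15 2 18))^(-1)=(1 18 2 15 10 4 8 14)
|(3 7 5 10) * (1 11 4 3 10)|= |(1 11 4 3 7 5)|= 6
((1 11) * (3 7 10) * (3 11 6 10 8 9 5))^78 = (1 10)(3 9 7 5 8)(6 11)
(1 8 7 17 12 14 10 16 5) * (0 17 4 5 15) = (0 17 12 14 10 16 15)(1 8 7 4 5) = [17, 8, 2, 3, 5, 1, 6, 4, 7, 9, 16, 11, 14, 13, 10, 0, 15, 12]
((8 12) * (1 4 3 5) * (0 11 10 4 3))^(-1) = (0 4 10 11)(1 5 3)(8 12)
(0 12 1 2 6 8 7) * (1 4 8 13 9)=(0 12 4 8 7)(1 2 6 13 9)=[12, 2, 6, 3, 8, 5, 13, 0, 7, 1, 10, 11, 4, 9]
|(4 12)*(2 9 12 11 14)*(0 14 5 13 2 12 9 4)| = 15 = |(0 14 12)(2 4 11 5 13)|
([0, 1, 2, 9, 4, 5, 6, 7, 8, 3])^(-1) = (3 9)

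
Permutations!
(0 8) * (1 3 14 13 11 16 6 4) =(0 8)(1 3 14 13 11 16 6 4) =[8, 3, 2, 14, 1, 5, 4, 7, 0, 9, 10, 16, 12, 11, 13, 15, 6]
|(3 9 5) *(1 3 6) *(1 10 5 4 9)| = |(1 3)(4 9)(5 6 10)| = 6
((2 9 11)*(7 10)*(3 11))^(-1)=((2 9 3 11)(7 10))^(-1)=(2 11 3 9)(7 10)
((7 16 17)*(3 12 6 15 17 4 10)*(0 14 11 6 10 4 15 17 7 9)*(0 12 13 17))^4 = (3 12 17)(7 16 15)(9 13 10)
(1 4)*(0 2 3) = [2, 4, 3, 0, 1] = (0 2 3)(1 4)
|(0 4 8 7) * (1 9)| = 4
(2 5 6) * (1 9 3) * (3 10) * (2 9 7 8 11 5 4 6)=(1 7 8 11 5 2 4 6 9 10 3)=[0, 7, 4, 1, 6, 2, 9, 8, 11, 10, 3, 5]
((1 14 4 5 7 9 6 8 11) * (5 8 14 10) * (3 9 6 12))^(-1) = (1 11 8 4 14 6 7 5 10)(3 12 9)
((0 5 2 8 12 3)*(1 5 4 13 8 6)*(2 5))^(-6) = ((0 4 13 8 12 3)(1 2 6))^(-6) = (13)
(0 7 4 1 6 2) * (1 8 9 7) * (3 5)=(0 1 6 2)(3 5)(4 8 9 7)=[1, 6, 0, 5, 8, 3, 2, 4, 9, 7]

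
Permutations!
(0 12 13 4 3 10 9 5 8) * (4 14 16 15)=[12, 1, 2, 10, 3, 8, 6, 7, 0, 5, 9, 11, 13, 14, 16, 4, 15]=(0 12 13 14 16 15 4 3 10 9 5 8)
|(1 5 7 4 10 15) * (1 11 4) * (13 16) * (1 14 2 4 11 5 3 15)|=18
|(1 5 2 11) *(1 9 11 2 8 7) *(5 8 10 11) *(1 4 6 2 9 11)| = 9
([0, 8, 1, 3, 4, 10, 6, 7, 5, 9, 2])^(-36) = (1 2 10 5 8)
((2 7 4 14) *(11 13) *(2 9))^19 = (2 9 14 4 7)(11 13)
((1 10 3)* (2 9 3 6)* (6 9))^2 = ((1 10 9 3)(2 6))^2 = (1 9)(3 10)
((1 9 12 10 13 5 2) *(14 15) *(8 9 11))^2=((1 11 8 9 12 10 13 5 2)(14 15))^2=(15)(1 8 12 13 2 11 9 10 5)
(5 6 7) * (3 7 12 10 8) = [0, 1, 2, 7, 4, 6, 12, 5, 3, 9, 8, 11, 10] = (3 7 5 6 12 10 8)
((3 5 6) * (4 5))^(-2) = (3 5)(4 6)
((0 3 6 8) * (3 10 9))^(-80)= ((0 10 9 3 6 8))^(-80)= (0 6 9)(3 10 8)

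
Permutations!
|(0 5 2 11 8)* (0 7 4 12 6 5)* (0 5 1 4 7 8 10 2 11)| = |(0 5 11 10 2)(1 4 12 6)| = 20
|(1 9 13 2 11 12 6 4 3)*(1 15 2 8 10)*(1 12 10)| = 8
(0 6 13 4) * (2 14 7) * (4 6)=(0 4)(2 14 7)(6 13)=[4, 1, 14, 3, 0, 5, 13, 2, 8, 9, 10, 11, 12, 6, 7]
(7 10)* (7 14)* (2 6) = (2 6)(7 10 14) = [0, 1, 6, 3, 4, 5, 2, 10, 8, 9, 14, 11, 12, 13, 7]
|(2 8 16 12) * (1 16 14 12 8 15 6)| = |(1 16 8 14 12 2 15 6)| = 8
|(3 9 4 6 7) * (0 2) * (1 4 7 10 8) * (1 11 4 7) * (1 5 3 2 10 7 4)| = |(0 10 8 11 1 4 6 7 2)(3 9 5)| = 9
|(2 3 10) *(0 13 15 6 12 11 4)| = |(0 13 15 6 12 11 4)(2 3 10)| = 21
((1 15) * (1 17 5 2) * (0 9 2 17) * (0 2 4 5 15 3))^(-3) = ((0 9 4 5 17 15 2 1 3))^(-3) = (0 2 5)(1 17 9)(3 15 4)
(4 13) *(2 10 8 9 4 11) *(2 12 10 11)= [0, 1, 11, 3, 13, 5, 6, 7, 9, 4, 8, 12, 10, 2]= (2 11 12 10 8 9 4 13)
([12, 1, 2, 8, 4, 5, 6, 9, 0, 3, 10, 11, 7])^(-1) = [8, 1, 2, 9, 4, 5, 6, 12, 3, 7, 10, 11, 0]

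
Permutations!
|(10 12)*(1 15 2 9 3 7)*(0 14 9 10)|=10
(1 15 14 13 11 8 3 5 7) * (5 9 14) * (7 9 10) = (1 15 5 9 14 13 11 8 3 10 7) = [0, 15, 2, 10, 4, 9, 6, 1, 3, 14, 7, 8, 12, 11, 13, 5]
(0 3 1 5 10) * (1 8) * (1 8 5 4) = [3, 4, 2, 5, 1, 10, 6, 7, 8, 9, 0] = (0 3 5 10)(1 4)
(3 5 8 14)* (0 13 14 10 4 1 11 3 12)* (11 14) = (0 13 11 3 5 8 10 4 1 14 12) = [13, 14, 2, 5, 1, 8, 6, 7, 10, 9, 4, 3, 0, 11, 12]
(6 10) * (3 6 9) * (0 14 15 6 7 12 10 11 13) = (0 14 15 6 11 13)(3 7 12 10 9) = [14, 1, 2, 7, 4, 5, 11, 12, 8, 3, 9, 13, 10, 0, 15, 6]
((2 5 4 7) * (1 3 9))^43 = ((1 3 9)(2 5 4 7))^43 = (1 3 9)(2 7 4 5)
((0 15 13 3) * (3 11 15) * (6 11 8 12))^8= (6 15 8)(11 13 12)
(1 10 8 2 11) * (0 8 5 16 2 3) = (0 8 3)(1 10 5 16 2 11) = [8, 10, 11, 0, 4, 16, 6, 7, 3, 9, 5, 1, 12, 13, 14, 15, 2]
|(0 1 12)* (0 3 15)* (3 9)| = 6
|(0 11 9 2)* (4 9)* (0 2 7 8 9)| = 3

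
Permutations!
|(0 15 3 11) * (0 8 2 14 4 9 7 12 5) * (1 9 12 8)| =|(0 15 3 11 1 9 7 8 2 14 4 12 5)| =13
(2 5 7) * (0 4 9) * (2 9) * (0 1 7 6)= [4, 7, 5, 3, 2, 6, 0, 9, 8, 1]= (0 4 2 5 6)(1 7 9)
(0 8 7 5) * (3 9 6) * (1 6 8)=(0 1 6 3 9 8 7 5)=[1, 6, 2, 9, 4, 0, 3, 5, 7, 8]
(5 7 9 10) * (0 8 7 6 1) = (0 8 7 9 10 5 6 1) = [8, 0, 2, 3, 4, 6, 1, 9, 7, 10, 5]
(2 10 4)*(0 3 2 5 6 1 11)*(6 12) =(0 3 2 10 4 5 12 6 1 11) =[3, 11, 10, 2, 5, 12, 1, 7, 8, 9, 4, 0, 6]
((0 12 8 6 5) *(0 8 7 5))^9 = ((0 12 7 5 8 6))^9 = (0 5)(6 7)(8 12)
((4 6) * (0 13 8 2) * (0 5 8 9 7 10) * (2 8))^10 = (13)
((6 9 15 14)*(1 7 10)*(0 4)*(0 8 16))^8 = (16)(1 10 7)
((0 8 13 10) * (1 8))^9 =((0 1 8 13 10))^9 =(0 10 13 8 1)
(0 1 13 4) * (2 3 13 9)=[1, 9, 3, 13, 0, 5, 6, 7, 8, 2, 10, 11, 12, 4]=(0 1 9 2 3 13 4)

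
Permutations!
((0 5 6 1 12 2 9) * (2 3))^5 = (0 3 6 9 12 5 2 1)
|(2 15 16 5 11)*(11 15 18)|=3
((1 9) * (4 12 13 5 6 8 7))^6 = ((1 9)(4 12 13 5 6 8 7))^6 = (4 7 8 6 5 13 12)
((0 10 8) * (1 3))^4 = ((0 10 8)(1 3))^4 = (0 10 8)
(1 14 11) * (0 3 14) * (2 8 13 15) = [3, 0, 8, 14, 4, 5, 6, 7, 13, 9, 10, 1, 12, 15, 11, 2] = (0 3 14 11 1)(2 8 13 15)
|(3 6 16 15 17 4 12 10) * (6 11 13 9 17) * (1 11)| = |(1 11 13 9 17 4 12 10 3)(6 16 15)| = 9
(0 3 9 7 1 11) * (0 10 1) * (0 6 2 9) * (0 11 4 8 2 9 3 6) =(0 6 9 7)(1 4 8 2 3 11 10) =[6, 4, 3, 11, 8, 5, 9, 0, 2, 7, 1, 10]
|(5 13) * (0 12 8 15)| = 4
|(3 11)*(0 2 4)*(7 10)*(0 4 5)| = 6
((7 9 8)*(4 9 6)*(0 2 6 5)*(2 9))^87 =((0 9 8 7 5)(2 6 4))^87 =(0 8 5 9 7)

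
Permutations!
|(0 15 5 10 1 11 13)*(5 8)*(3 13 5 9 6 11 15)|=|(0 3 13)(1 15 8 9 6 11 5 10)|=24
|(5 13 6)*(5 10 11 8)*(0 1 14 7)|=12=|(0 1 14 7)(5 13 6 10 11 8)|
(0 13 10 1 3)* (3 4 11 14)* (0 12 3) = (0 13 10 1 4 11 14)(3 12) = [13, 4, 2, 12, 11, 5, 6, 7, 8, 9, 1, 14, 3, 10, 0]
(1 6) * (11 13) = (1 6)(11 13) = [0, 6, 2, 3, 4, 5, 1, 7, 8, 9, 10, 13, 12, 11]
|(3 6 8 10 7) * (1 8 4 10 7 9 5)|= |(1 8 7 3 6 4 10 9 5)|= 9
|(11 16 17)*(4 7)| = |(4 7)(11 16 17)| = 6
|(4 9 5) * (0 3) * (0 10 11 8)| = 15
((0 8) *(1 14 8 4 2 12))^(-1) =((0 4 2 12 1 14 8))^(-1) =(0 8 14 1 12 2 4)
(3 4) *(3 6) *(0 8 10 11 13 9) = (0 8 10 11 13 9)(3 4 6) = [8, 1, 2, 4, 6, 5, 3, 7, 10, 0, 11, 13, 12, 9]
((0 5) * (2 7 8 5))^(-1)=((0 2 7 8 5))^(-1)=(0 5 8 7 2)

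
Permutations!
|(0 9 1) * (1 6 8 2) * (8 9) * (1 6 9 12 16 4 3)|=|(0 8 2 6 12 16 4 3 1)|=9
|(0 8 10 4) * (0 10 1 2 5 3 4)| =|(0 8 1 2 5 3 4 10)| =8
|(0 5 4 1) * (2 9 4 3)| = |(0 5 3 2 9 4 1)| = 7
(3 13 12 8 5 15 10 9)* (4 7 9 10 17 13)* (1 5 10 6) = (1 5 15 17 13 12 8 10 6)(3 4 7 9) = [0, 5, 2, 4, 7, 15, 1, 9, 10, 3, 6, 11, 8, 12, 14, 17, 16, 13]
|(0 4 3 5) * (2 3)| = 5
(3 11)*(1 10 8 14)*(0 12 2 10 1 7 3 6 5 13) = (0 12 2 10 8 14 7 3 11 6 5 13) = [12, 1, 10, 11, 4, 13, 5, 3, 14, 9, 8, 6, 2, 0, 7]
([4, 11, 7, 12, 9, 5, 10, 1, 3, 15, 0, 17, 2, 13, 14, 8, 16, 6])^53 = (0 17 7 3 9 10 11 2 8 4 6 1 12 15)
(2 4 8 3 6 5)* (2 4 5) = (2 5 4 8 3 6) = [0, 1, 5, 6, 8, 4, 2, 7, 3]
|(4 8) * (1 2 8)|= 4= |(1 2 8 4)|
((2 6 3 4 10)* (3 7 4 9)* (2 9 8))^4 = ((2 6 7 4 10 9 3 8))^4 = (2 10)(3 7)(4 8)(6 9)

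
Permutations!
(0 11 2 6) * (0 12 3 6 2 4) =[11, 1, 2, 6, 0, 5, 12, 7, 8, 9, 10, 4, 3] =(0 11 4)(3 6 12)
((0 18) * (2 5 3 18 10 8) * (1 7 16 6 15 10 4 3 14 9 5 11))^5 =(0 4 3 18)(1 10 7 8 16 2 6 11 15)(5 9 14)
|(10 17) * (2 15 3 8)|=|(2 15 3 8)(10 17)|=4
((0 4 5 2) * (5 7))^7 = (0 7 2 4 5)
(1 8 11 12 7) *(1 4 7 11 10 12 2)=[0, 8, 1, 3, 7, 5, 6, 4, 10, 9, 12, 2, 11]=(1 8 10 12 11 2)(4 7)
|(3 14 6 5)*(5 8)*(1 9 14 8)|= 12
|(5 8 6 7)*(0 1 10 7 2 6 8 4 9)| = |(0 1 10 7 5 4 9)(2 6)| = 14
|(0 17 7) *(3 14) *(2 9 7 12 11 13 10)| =18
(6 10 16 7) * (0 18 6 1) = [18, 0, 2, 3, 4, 5, 10, 1, 8, 9, 16, 11, 12, 13, 14, 15, 7, 17, 6] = (0 18 6 10 16 7 1)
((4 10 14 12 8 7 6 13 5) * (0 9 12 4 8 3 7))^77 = (0 6 9 13 12 5 3 8 7)(4 14 10)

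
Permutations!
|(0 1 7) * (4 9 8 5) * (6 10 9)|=|(0 1 7)(4 6 10 9 8 5)|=6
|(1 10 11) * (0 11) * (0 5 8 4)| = |(0 11 1 10 5 8 4)| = 7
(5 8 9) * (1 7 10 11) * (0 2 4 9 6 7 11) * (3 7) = (0 2 4 9 5 8 6 3 7 10)(1 11) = [2, 11, 4, 7, 9, 8, 3, 10, 6, 5, 0, 1]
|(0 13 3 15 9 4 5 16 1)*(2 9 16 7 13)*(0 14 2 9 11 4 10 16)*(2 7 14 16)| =|(0 9 10 2 11 4 5 14 7 13 3 15)(1 16)| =12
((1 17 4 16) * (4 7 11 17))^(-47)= (1 4 16)(7 11 17)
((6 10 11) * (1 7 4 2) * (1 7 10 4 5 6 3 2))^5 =((1 10 11 3 2 7 5 6 4))^5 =(1 7 10 5 11 6 3 4 2)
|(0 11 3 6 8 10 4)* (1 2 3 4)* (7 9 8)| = |(0 11 4)(1 2 3 6 7 9 8 10)| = 24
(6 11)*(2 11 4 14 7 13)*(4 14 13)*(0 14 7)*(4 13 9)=[14, 1, 11, 3, 9, 5, 7, 13, 8, 4, 10, 6, 12, 2, 0]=(0 14)(2 11 6 7 13)(4 9)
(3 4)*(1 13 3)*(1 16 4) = (1 13 3)(4 16) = [0, 13, 2, 1, 16, 5, 6, 7, 8, 9, 10, 11, 12, 3, 14, 15, 4]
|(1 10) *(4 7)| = 2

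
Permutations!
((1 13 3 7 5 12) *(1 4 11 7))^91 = (1 13 3)(4 11 7 5 12)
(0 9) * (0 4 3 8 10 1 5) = (0 9 4 3 8 10 1 5) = [9, 5, 2, 8, 3, 0, 6, 7, 10, 4, 1]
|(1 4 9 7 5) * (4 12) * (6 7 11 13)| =9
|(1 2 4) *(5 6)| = 6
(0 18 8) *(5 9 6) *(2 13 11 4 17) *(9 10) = [18, 1, 13, 3, 17, 10, 5, 7, 0, 6, 9, 4, 12, 11, 14, 15, 16, 2, 8] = (0 18 8)(2 13 11 4 17)(5 10 9 6)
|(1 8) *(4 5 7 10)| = 4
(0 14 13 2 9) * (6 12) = (0 14 13 2 9)(6 12) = [14, 1, 9, 3, 4, 5, 12, 7, 8, 0, 10, 11, 6, 2, 13]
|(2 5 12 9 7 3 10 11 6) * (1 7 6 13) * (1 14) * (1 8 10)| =15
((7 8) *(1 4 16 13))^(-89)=((1 4 16 13)(7 8))^(-89)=(1 13 16 4)(7 8)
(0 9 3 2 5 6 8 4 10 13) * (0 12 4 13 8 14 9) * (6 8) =(2 5 8 13 12 4 10 6 14 9 3) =[0, 1, 5, 2, 10, 8, 14, 7, 13, 3, 6, 11, 4, 12, 9]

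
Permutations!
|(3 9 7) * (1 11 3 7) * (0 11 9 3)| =|(0 11)(1 9)| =2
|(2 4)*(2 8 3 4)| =|(3 4 8)| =3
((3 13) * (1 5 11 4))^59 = ((1 5 11 4)(3 13))^59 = (1 4 11 5)(3 13)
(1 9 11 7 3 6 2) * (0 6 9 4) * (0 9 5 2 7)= [6, 4, 1, 5, 9, 2, 7, 3, 8, 11, 10, 0]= (0 6 7 3 5 2 1 4 9 11)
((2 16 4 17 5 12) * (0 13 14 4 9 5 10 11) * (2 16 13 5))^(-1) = (0 11 10 17 4 14 13 2 9 16 12 5)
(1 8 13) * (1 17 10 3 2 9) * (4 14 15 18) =(1 8 13 17 10 3 2 9)(4 14 15 18) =[0, 8, 9, 2, 14, 5, 6, 7, 13, 1, 3, 11, 12, 17, 15, 18, 16, 10, 4]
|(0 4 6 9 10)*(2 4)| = |(0 2 4 6 9 10)| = 6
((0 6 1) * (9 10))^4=(10)(0 6 1)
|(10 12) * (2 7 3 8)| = 4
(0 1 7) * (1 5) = (0 5 1 7) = [5, 7, 2, 3, 4, 1, 6, 0]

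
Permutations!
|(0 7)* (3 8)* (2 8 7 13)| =6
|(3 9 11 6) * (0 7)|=4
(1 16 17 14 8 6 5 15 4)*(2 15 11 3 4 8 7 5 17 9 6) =(1 16 9 6 17 14 7 5 11 3 4)(2 15 8) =[0, 16, 15, 4, 1, 11, 17, 5, 2, 6, 10, 3, 12, 13, 7, 8, 9, 14]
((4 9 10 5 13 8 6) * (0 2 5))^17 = (0 10 9 4 6 8 13 5 2)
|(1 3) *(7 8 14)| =6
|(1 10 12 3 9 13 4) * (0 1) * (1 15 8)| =|(0 15 8 1 10 12 3 9 13 4)| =10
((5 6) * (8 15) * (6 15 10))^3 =(5 10 15 6 8)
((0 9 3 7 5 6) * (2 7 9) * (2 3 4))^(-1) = (0 6 5 7 2 4 9 3)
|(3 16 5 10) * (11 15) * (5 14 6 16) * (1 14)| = 12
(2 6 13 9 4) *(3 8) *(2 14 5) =(2 6 13 9 4 14 5)(3 8) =[0, 1, 6, 8, 14, 2, 13, 7, 3, 4, 10, 11, 12, 9, 5]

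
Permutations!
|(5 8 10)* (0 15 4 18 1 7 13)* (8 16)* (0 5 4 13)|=|(0 15 13 5 16 8 10 4 18 1 7)|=11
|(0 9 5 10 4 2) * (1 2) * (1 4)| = 6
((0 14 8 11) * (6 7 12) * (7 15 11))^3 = (0 7 15 14 12 11 8 6)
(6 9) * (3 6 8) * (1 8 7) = [0, 8, 2, 6, 4, 5, 9, 1, 3, 7] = (1 8 3 6 9 7)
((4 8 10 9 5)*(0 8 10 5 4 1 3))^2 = (0 5 3 8 1)(4 9 10)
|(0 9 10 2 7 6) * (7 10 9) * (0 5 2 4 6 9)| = |(0 7 9)(2 10 4 6 5)| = 15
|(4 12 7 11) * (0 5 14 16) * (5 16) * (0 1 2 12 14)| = 10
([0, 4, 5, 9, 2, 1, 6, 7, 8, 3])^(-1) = (1 5 2 4)(3 9)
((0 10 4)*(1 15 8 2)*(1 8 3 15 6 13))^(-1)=((0 10 4)(1 6 13)(2 8)(3 15))^(-1)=(0 4 10)(1 13 6)(2 8)(3 15)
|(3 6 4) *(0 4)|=|(0 4 3 6)|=4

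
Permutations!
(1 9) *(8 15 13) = (1 9)(8 15 13) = [0, 9, 2, 3, 4, 5, 6, 7, 15, 1, 10, 11, 12, 8, 14, 13]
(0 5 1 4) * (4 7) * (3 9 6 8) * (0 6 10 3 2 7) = (0 5 1)(2 7 4 6 8)(3 9 10) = [5, 0, 7, 9, 6, 1, 8, 4, 2, 10, 3]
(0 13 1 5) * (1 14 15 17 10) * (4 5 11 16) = (0 13 14 15 17 10 1 11 16 4 5) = [13, 11, 2, 3, 5, 0, 6, 7, 8, 9, 1, 16, 12, 14, 15, 17, 4, 10]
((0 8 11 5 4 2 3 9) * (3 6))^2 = (0 11 4 6 9 8 5 2 3)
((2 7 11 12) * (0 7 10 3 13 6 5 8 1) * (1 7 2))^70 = ((0 2 10 3 13 6 5 8 7 11 12 1))^70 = (0 12 7 5 13 10)(1 11 8 6 3 2)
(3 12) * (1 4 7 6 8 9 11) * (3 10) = (1 4 7 6 8 9 11)(3 12 10) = [0, 4, 2, 12, 7, 5, 8, 6, 9, 11, 3, 1, 10]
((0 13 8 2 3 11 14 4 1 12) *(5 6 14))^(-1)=((0 13 8 2 3 11 5 6 14 4 1 12))^(-1)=(0 12 1 4 14 6 5 11 3 2 8 13)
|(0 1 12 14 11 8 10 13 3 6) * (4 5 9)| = 30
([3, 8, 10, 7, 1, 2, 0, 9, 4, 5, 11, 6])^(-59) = (0 5 6 9 11 7 10 3 2)(1 8 4)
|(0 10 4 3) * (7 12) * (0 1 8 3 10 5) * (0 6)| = |(0 5 6)(1 8 3)(4 10)(7 12)| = 6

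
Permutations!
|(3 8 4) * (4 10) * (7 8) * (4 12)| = 6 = |(3 7 8 10 12 4)|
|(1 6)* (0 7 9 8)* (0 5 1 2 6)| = |(0 7 9 8 5 1)(2 6)| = 6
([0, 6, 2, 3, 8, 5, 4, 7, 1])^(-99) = [0, 6, 2, 3, 8, 5, 4, 7, 1]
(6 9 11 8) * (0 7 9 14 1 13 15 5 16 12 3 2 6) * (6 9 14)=(0 7 14 1 13 15 5 16 12 3 2 9 11 8)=[7, 13, 9, 2, 4, 16, 6, 14, 0, 11, 10, 8, 3, 15, 1, 5, 12]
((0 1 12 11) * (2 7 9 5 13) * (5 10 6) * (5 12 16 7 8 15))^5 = ((0 1 16 7 9 10 6 12 11)(2 8 15 5 13))^5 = (0 10 1 6 16 12 7 11 9)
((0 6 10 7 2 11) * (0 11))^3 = (11)(0 7 6 2 10)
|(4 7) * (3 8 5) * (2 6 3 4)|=7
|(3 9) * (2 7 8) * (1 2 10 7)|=6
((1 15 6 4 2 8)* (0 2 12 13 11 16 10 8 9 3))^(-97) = (0 3 9 2)(1 4 11 8 6 13 10 15 12 16)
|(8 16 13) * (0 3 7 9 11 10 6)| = 21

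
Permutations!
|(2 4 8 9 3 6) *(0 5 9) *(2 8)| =6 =|(0 5 9 3 6 8)(2 4)|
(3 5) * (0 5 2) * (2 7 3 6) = (0 5 6 2)(3 7) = [5, 1, 0, 7, 4, 6, 2, 3]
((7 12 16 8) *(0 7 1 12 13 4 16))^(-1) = ((0 7 13 4 16 8 1 12))^(-1) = (0 12 1 8 16 4 13 7)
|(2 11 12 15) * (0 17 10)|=|(0 17 10)(2 11 12 15)|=12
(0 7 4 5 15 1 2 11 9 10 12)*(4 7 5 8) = (0 5 15 1 2 11 9 10 12)(4 8) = [5, 2, 11, 3, 8, 15, 6, 7, 4, 10, 12, 9, 0, 13, 14, 1]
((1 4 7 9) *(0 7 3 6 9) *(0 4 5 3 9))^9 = (0 7 4 9 1 5 3 6)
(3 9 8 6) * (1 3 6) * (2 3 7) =(1 7 2 3 9 8) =[0, 7, 3, 9, 4, 5, 6, 2, 1, 8]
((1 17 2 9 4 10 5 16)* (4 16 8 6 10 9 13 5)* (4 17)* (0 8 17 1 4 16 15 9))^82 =(0 16 10 8 4 1 6)(2 5)(13 17)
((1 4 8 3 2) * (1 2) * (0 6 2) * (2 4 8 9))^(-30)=(9)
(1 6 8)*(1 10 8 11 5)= (1 6 11 5)(8 10)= [0, 6, 2, 3, 4, 1, 11, 7, 10, 9, 8, 5]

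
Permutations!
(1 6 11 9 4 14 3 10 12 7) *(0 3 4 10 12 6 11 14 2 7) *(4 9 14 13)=[3, 11, 7, 12, 2, 5, 13, 1, 8, 10, 6, 14, 0, 4, 9]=(0 3 12)(1 11 14 9 10 6 13 4 2 7)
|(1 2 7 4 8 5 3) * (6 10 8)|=|(1 2 7 4 6 10 8 5 3)|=9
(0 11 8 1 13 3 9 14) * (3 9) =(0 11 8 1 13 9 14) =[11, 13, 2, 3, 4, 5, 6, 7, 1, 14, 10, 8, 12, 9, 0]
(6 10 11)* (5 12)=(5 12)(6 10 11)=[0, 1, 2, 3, 4, 12, 10, 7, 8, 9, 11, 6, 5]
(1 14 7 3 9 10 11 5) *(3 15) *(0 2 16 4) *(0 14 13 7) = [2, 13, 16, 9, 14, 1, 6, 15, 8, 10, 11, 5, 12, 7, 0, 3, 4] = (0 2 16 4 14)(1 13 7 15 3 9 10 11 5)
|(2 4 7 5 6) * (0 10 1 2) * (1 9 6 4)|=|(0 10 9 6)(1 2)(4 7 5)|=12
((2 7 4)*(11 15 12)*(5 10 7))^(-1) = (2 4 7 10 5)(11 12 15)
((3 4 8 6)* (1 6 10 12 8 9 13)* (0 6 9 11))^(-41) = ((0 6 3 4 11)(1 9 13)(8 10 12))^(-41) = (0 11 4 3 6)(1 9 13)(8 10 12)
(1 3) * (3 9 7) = [0, 9, 2, 1, 4, 5, 6, 3, 8, 7] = (1 9 7 3)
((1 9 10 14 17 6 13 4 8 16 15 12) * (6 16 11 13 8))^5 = ((1 9 10 14 17 16 15 12)(4 6 8 11 13))^5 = (1 16 10 12 17 9 15 14)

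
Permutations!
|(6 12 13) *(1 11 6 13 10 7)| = 6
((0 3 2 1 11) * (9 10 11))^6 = (0 11 10 9 1 2 3)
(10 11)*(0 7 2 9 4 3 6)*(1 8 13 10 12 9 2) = (0 7 1 8 13 10 11 12 9 4 3 6) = [7, 8, 2, 6, 3, 5, 0, 1, 13, 4, 11, 12, 9, 10]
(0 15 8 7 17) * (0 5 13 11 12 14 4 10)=[15, 1, 2, 3, 10, 13, 6, 17, 7, 9, 0, 12, 14, 11, 4, 8, 16, 5]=(0 15 8 7 17 5 13 11 12 14 4 10)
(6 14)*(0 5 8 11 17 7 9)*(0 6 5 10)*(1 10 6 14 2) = (0 6 2 1 10)(5 8 11 17 7 9 14) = [6, 10, 1, 3, 4, 8, 2, 9, 11, 14, 0, 17, 12, 13, 5, 15, 16, 7]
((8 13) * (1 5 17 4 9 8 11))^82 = ((1 5 17 4 9 8 13 11))^82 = (1 17 9 13)(4 8 11 5)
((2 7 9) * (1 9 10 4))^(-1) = ((1 9 2 7 10 4))^(-1) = (1 4 10 7 2 9)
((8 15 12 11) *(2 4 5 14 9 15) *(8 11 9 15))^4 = (2 15)(4 12)(5 9)(8 14)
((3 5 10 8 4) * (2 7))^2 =(3 10 4 5 8)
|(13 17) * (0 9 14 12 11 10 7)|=14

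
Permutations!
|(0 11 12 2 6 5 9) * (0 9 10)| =7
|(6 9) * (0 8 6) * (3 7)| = |(0 8 6 9)(3 7)| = 4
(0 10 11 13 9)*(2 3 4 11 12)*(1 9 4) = [10, 9, 3, 1, 11, 5, 6, 7, 8, 0, 12, 13, 2, 4] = (0 10 12 2 3 1 9)(4 11 13)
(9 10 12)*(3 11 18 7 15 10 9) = (3 11 18 7 15 10 12) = [0, 1, 2, 11, 4, 5, 6, 15, 8, 9, 12, 18, 3, 13, 14, 10, 16, 17, 7]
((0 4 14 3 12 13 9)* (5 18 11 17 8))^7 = ((0 4 14 3 12 13 9)(5 18 11 17 8))^7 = (5 11 8 18 17)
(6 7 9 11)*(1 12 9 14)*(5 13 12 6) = (1 6 7 14)(5 13 12 9 11) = [0, 6, 2, 3, 4, 13, 7, 14, 8, 11, 10, 5, 9, 12, 1]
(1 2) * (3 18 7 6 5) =(1 2)(3 18 7 6 5) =[0, 2, 1, 18, 4, 3, 5, 6, 8, 9, 10, 11, 12, 13, 14, 15, 16, 17, 7]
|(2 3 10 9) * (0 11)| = 4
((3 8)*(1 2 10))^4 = (1 2 10)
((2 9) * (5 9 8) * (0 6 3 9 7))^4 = ((0 6 3 9 2 8 5 7))^4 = (0 2)(3 5)(6 8)(7 9)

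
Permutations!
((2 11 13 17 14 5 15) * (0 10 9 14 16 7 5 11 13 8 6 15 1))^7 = ((0 10 9 14 11 8 6 15 2 13 17 16 7 5 1))^7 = (0 15 1 6 5 8 7 11 16 14 17 9 13 10 2)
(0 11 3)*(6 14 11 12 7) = (0 12 7 6 14 11 3) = [12, 1, 2, 0, 4, 5, 14, 6, 8, 9, 10, 3, 7, 13, 11]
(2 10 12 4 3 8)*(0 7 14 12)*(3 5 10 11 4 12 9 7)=(0 3 8 2 11 4 5 10)(7 14 9)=[3, 1, 11, 8, 5, 10, 6, 14, 2, 7, 0, 4, 12, 13, 9]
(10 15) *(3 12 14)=(3 12 14)(10 15)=[0, 1, 2, 12, 4, 5, 6, 7, 8, 9, 15, 11, 14, 13, 3, 10]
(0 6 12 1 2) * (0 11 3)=(0 6 12 1 2 11 3)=[6, 2, 11, 0, 4, 5, 12, 7, 8, 9, 10, 3, 1]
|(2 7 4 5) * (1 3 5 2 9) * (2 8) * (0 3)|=|(0 3 5 9 1)(2 7 4 8)|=20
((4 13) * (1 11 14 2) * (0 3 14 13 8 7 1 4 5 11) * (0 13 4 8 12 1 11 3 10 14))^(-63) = (0 14 8 11 12 13 3 10 2 7 4 1 5)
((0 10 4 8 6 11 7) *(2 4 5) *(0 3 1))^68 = ((0 10 5 2 4 8 6 11 7 3 1))^68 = (0 5 4 6 7 1 10 2 8 11 3)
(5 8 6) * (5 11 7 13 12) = (5 8 6 11 7 13 12) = [0, 1, 2, 3, 4, 8, 11, 13, 6, 9, 10, 7, 5, 12]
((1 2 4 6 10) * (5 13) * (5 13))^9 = ((13)(1 2 4 6 10))^9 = (13)(1 10 6 4 2)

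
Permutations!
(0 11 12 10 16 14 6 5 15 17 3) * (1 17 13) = (0 11 12 10 16 14 6 5 15 13 1 17 3) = [11, 17, 2, 0, 4, 15, 5, 7, 8, 9, 16, 12, 10, 1, 6, 13, 14, 3]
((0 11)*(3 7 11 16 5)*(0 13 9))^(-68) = (0 7)(3 9)(5 13)(11 16)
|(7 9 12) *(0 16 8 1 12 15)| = |(0 16 8 1 12 7 9 15)| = 8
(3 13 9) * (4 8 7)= (3 13 9)(4 8 7)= [0, 1, 2, 13, 8, 5, 6, 4, 7, 3, 10, 11, 12, 9]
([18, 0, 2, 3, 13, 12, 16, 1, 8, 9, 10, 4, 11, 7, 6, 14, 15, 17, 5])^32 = [4, 11, 2, 3, 18, 7, 6, 12, 8, 9, 10, 0, 1, 5, 14, 15, 16, 17, 13]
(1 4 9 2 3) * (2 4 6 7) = [0, 6, 3, 1, 9, 5, 7, 2, 8, 4] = (1 6 7 2 3)(4 9)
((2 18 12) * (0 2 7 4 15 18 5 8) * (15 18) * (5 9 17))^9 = (0 17)(2 5)(4 18 12 7)(8 9)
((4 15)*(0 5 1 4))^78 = (0 4 5 15 1)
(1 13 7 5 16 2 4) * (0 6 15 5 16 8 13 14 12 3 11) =(0 6 15 5 8 13 7 16 2 4 1 14 12 3 11) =[6, 14, 4, 11, 1, 8, 15, 16, 13, 9, 10, 0, 3, 7, 12, 5, 2]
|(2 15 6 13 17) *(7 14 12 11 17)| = 9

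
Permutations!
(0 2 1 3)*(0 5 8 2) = (1 3 5 8 2) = [0, 3, 1, 5, 4, 8, 6, 7, 2]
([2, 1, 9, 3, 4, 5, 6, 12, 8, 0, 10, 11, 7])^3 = (7 12)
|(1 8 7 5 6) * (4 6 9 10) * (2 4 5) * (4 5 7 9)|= 9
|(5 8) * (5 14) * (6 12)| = 6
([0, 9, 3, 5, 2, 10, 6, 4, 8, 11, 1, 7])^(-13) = (1 2 9 3 11 5 7 10 4)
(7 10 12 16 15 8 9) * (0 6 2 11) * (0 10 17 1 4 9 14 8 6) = (1 4 9 7 17)(2 11 10 12 16 15 6)(8 14) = [0, 4, 11, 3, 9, 5, 2, 17, 14, 7, 12, 10, 16, 13, 8, 6, 15, 1]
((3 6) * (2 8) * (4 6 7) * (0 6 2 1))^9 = (0 6 3 7 4 2 8 1)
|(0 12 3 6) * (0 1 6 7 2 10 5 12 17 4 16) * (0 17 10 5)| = |(0 10)(1 6)(2 5 12 3 7)(4 16 17)| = 30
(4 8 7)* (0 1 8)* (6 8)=(0 1 6 8 7 4)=[1, 6, 2, 3, 0, 5, 8, 4, 7]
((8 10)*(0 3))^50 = (10)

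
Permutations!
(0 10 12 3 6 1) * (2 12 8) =[10, 0, 12, 6, 4, 5, 1, 7, 2, 9, 8, 11, 3] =(0 10 8 2 12 3 6 1)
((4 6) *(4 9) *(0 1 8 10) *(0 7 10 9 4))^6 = (10)(0 8)(1 9)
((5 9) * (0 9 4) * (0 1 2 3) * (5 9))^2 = ((9)(0 5 4 1 2 3))^2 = (9)(0 4 2)(1 3 5)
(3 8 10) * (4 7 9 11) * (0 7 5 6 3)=(0 7 9 11 4 5 6 3 8 10)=[7, 1, 2, 8, 5, 6, 3, 9, 10, 11, 0, 4]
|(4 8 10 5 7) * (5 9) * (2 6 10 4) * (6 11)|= |(2 11 6 10 9 5 7)(4 8)|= 14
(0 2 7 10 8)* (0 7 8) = [2, 1, 8, 3, 4, 5, 6, 10, 7, 9, 0] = (0 2 8 7 10)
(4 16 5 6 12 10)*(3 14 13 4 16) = (3 14 13 4)(5 6 12 10 16) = [0, 1, 2, 14, 3, 6, 12, 7, 8, 9, 16, 11, 10, 4, 13, 15, 5]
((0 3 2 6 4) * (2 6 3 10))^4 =((0 10 2 3 6 4))^4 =(0 6 2)(3 10 4)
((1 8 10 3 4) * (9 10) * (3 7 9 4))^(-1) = ((1 8 4)(7 9 10))^(-1) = (1 4 8)(7 10 9)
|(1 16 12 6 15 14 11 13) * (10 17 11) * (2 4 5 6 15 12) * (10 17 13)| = |(1 16 2 4 5 6 12 15 14 17 11 10 13)| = 13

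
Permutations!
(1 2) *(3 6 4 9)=(1 2)(3 6 4 9)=[0, 2, 1, 6, 9, 5, 4, 7, 8, 3]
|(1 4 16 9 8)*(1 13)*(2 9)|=|(1 4 16 2 9 8 13)|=7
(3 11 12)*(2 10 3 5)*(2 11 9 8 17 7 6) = (2 10 3 9 8 17 7 6)(5 11 12) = [0, 1, 10, 9, 4, 11, 2, 6, 17, 8, 3, 12, 5, 13, 14, 15, 16, 7]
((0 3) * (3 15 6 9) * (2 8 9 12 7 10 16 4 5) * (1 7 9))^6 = (1 2 4 10)(5 16 7 8)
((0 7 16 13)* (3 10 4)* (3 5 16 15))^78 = ((0 7 15 3 10 4 5 16 13))^78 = (0 5 3)(4 15 13)(7 16 10)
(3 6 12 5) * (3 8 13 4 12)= (3 6)(4 12 5 8 13)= [0, 1, 2, 6, 12, 8, 3, 7, 13, 9, 10, 11, 5, 4]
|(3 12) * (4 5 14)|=6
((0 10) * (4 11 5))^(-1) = (0 10)(4 5 11)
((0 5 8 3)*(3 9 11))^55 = ((0 5 8 9 11 3))^55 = (0 5 8 9 11 3)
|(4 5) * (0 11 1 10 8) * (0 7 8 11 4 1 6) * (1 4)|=10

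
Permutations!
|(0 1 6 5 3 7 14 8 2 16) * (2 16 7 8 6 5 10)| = |(0 1 5 3 8 16)(2 7 14 6 10)| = 30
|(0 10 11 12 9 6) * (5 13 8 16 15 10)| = 11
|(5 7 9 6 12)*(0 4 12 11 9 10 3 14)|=24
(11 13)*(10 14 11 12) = (10 14 11 13 12) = [0, 1, 2, 3, 4, 5, 6, 7, 8, 9, 14, 13, 10, 12, 11]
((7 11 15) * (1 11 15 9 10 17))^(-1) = (1 17 10 9 11)(7 15)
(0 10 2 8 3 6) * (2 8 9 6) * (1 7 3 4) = [10, 7, 9, 2, 1, 5, 0, 3, 4, 6, 8] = (0 10 8 4 1 7 3 2 9 6)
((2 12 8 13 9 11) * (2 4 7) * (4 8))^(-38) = (2 4)(7 12)(8 9)(11 13)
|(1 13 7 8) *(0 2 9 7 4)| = |(0 2 9 7 8 1 13 4)| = 8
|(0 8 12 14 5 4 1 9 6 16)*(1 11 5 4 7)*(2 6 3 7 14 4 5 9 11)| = |(0 8 12 4 2 6 16)(1 11 9 3 7)(5 14)| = 70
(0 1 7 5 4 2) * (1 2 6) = (0 2)(1 7 5 4 6) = [2, 7, 0, 3, 6, 4, 1, 5]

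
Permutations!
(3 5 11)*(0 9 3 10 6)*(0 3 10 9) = (3 5 11 9 10 6) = [0, 1, 2, 5, 4, 11, 3, 7, 8, 10, 6, 9]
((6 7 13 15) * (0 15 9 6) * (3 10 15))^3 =((0 3 10 15)(6 7 13 9))^3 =(0 15 10 3)(6 9 13 7)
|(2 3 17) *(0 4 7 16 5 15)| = |(0 4 7 16 5 15)(2 3 17)| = 6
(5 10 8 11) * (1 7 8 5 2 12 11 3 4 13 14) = [0, 7, 12, 4, 13, 10, 6, 8, 3, 9, 5, 2, 11, 14, 1] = (1 7 8 3 4 13 14)(2 12 11)(5 10)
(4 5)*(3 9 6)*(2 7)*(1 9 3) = (1 9 6)(2 7)(4 5) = [0, 9, 7, 3, 5, 4, 1, 2, 8, 6]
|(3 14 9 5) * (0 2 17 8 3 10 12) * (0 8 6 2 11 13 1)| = |(0 11 13 1)(2 17 6)(3 14 9 5 10 12 8)| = 84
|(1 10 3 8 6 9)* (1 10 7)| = 10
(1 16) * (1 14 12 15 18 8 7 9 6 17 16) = [0, 1, 2, 3, 4, 5, 17, 9, 7, 6, 10, 11, 15, 13, 12, 18, 14, 16, 8] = (6 17 16 14 12 15 18 8 7 9)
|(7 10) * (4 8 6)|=6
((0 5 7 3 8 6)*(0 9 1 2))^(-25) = ((0 5 7 3 8 6 9 1 2))^(-25) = (0 7 8 9 2 5 3 6 1)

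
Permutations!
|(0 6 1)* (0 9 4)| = 5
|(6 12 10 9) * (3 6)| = 5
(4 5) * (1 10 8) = (1 10 8)(4 5) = [0, 10, 2, 3, 5, 4, 6, 7, 1, 9, 8]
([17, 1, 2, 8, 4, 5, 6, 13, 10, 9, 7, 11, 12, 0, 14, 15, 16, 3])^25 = [10, 1, 2, 13, 4, 5, 6, 3, 0, 9, 17, 11, 12, 8, 14, 15, 16, 7]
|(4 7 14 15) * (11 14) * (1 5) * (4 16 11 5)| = |(1 4 7 5)(11 14 15 16)| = 4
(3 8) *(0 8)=(0 8 3)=[8, 1, 2, 0, 4, 5, 6, 7, 3]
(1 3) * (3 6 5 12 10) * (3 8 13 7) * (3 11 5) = (1 6 3)(5 12 10 8 13 7 11) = [0, 6, 2, 1, 4, 12, 3, 11, 13, 9, 8, 5, 10, 7]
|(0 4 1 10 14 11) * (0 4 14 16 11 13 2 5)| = 5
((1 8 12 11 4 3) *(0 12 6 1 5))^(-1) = ((0 12 11 4 3 5)(1 8 6))^(-1) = (0 5 3 4 11 12)(1 6 8)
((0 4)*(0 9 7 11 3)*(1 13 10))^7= ((0 4 9 7 11 3)(1 13 10))^7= (0 4 9 7 11 3)(1 13 10)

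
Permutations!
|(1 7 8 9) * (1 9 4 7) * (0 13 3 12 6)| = 15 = |(0 13 3 12 6)(4 7 8)|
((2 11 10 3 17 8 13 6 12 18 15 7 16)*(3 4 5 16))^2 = (2 10 5)(3 8 6 18 7 17 13 12 15)(4 16 11)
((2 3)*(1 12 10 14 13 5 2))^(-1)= ((1 12 10 14 13 5 2 3))^(-1)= (1 3 2 5 13 14 10 12)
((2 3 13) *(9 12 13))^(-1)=((2 3 9 12 13))^(-1)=(2 13 12 9 3)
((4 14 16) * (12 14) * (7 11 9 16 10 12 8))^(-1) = (4 16 9 11 7 8)(10 14 12)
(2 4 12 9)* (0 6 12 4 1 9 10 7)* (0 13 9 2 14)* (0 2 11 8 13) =[6, 11, 1, 3, 4, 5, 12, 0, 13, 14, 7, 8, 10, 9, 2] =(0 6 12 10 7)(1 11 8 13 9 14 2)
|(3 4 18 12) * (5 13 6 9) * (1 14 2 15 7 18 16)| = 20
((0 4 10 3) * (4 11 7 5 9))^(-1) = ((0 11 7 5 9 4 10 3))^(-1) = (0 3 10 4 9 5 7 11)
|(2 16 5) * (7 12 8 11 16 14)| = 8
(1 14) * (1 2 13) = (1 14 2 13) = [0, 14, 13, 3, 4, 5, 6, 7, 8, 9, 10, 11, 12, 1, 2]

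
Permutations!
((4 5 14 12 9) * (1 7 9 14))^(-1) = (1 5 4 9 7)(12 14)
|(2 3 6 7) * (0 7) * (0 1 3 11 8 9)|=|(0 7 2 11 8 9)(1 3 6)|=6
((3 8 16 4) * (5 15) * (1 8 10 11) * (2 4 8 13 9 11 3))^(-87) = ((1 13 9 11)(2 4)(3 10)(5 15)(8 16))^(-87) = (1 13 9 11)(2 4)(3 10)(5 15)(8 16)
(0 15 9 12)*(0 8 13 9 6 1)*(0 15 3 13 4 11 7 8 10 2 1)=(0 3 13 9 12 10 2 1 15 6)(4 11 7 8)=[3, 15, 1, 13, 11, 5, 0, 8, 4, 12, 2, 7, 10, 9, 14, 6]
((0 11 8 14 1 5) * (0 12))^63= (14)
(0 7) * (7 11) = (0 11 7) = [11, 1, 2, 3, 4, 5, 6, 0, 8, 9, 10, 7]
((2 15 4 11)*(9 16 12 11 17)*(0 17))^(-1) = ((0 17 9 16 12 11 2 15 4))^(-1) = (0 4 15 2 11 12 16 9 17)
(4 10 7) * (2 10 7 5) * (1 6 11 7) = [0, 6, 10, 3, 1, 2, 11, 4, 8, 9, 5, 7] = (1 6 11 7 4)(2 10 5)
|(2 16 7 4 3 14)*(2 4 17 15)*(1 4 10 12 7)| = |(1 4 3 14 10 12 7 17 15 2 16)| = 11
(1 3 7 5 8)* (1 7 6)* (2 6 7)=(1 3 7 5 8 2 6)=[0, 3, 6, 7, 4, 8, 1, 5, 2]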